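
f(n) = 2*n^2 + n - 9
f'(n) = 4*n + 1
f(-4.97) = 35.43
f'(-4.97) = -18.88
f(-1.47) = -6.15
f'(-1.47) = -4.88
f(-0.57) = -8.92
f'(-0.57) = -1.28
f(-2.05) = -2.64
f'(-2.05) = -7.20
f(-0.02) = -9.02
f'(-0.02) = 0.92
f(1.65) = -1.90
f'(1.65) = 7.60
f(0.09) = -8.89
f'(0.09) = 1.36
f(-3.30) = 9.48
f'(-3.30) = -12.20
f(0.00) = -9.00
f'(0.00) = 1.00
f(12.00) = 291.00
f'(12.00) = 49.00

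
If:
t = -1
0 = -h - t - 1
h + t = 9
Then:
No Solution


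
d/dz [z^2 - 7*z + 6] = 2*z - 7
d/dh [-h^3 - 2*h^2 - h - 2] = -3*h^2 - 4*h - 1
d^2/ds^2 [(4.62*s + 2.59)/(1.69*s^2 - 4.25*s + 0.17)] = ((30.5158 - 46.8468*s)*(1.69*s^2 - 4.25*s + 0.17) + (3.38*s - 4.25)*(4.62*s + 2.59)*(6.76*s - 8.5))/(1.69*s^2 - 4.25*s + 0.17)^3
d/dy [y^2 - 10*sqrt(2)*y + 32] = 2*y - 10*sqrt(2)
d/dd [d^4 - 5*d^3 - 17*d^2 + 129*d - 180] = 4*d^3 - 15*d^2 - 34*d + 129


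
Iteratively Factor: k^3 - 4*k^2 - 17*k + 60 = (k + 4)*(k^2 - 8*k + 15) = (k - 5)*(k + 4)*(k - 3)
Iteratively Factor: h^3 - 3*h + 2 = (h - 1)*(h^2 + h - 2) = (h - 1)*(h + 2)*(h - 1)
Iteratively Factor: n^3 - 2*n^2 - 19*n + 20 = (n - 1)*(n^2 - n - 20) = (n - 5)*(n - 1)*(n + 4)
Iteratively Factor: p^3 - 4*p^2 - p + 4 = (p + 1)*(p^2 - 5*p + 4) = (p - 1)*(p + 1)*(p - 4)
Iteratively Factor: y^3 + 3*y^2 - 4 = (y + 2)*(y^2 + y - 2) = (y + 2)^2*(y - 1)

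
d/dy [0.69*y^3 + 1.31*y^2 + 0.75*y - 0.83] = 2.07*y^2 + 2.62*y + 0.75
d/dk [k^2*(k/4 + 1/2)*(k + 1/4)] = k*(16*k^2 + 27*k + 4)/16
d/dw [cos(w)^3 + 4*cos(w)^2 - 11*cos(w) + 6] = (-3*cos(w)^2 - 8*cos(w) + 11)*sin(w)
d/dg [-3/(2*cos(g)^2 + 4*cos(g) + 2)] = -3*sin(g)/(cos(g) + 1)^3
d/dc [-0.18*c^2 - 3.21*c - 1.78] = -0.36*c - 3.21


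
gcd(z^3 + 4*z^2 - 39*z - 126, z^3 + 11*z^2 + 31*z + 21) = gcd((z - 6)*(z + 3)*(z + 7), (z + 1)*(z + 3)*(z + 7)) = z^2 + 10*z + 21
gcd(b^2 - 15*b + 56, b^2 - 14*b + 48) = b - 8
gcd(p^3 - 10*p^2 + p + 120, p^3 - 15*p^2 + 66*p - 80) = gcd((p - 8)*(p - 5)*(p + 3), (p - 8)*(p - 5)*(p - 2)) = p^2 - 13*p + 40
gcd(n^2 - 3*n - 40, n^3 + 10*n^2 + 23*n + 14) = 1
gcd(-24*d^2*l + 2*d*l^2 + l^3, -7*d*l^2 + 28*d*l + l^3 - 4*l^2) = l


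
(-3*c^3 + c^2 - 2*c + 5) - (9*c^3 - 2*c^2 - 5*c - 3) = -12*c^3 + 3*c^2 + 3*c + 8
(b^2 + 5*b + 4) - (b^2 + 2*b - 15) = 3*b + 19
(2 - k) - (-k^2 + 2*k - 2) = k^2 - 3*k + 4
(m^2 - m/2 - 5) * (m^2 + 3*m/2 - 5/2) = m^4 + m^3 - 33*m^2/4 - 25*m/4 + 25/2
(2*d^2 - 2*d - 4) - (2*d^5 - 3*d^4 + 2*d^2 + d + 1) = -2*d^5 + 3*d^4 - 3*d - 5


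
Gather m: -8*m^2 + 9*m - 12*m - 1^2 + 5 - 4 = -8*m^2 - 3*m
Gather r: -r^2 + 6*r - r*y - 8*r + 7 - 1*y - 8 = -r^2 + r*(-y - 2) - y - 1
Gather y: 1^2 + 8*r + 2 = 8*r + 3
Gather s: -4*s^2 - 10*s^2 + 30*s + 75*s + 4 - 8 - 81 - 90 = -14*s^2 + 105*s - 175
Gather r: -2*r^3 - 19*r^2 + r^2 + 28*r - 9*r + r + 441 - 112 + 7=-2*r^3 - 18*r^2 + 20*r + 336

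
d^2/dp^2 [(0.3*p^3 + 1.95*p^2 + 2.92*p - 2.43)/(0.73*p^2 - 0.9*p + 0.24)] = (-2.22044604925031e-16*p^5 - 8.88178419700125e-16*p^4 + 6.055316*p^3 - 10.208322*p^2 + 6.613236*p - 1.599048)/(0.389017*p^6 - 1.43883*p^5 + 2.157588*p^4 - 1.67508*p^3 + 0.709344*p^2 - 0.15552*p + 0.013824)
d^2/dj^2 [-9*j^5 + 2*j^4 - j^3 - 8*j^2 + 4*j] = -180*j^3 + 24*j^2 - 6*j - 16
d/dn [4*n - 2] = 4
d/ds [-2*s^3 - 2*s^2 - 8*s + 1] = -6*s^2 - 4*s - 8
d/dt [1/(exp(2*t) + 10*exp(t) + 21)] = 2*(-exp(t) - 5)*exp(t)/(exp(2*t) + 10*exp(t) + 21)^2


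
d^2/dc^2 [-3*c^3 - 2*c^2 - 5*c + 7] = -18*c - 4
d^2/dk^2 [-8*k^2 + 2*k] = -16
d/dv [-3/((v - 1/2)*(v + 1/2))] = 96*v/(16*v^4 - 8*v^2 + 1)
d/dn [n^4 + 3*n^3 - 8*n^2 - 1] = n*(4*n^2 + 9*n - 16)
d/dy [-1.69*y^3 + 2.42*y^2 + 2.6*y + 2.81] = -5.07*y^2 + 4.84*y + 2.6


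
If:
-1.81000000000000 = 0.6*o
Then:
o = -3.02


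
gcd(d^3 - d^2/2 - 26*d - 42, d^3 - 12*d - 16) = d + 2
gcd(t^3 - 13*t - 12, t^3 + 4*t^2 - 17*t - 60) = t^2 - t - 12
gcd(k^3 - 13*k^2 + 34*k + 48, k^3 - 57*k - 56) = k^2 - 7*k - 8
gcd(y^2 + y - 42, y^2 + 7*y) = y + 7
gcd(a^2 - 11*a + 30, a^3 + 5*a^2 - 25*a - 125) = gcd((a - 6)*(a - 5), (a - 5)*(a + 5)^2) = a - 5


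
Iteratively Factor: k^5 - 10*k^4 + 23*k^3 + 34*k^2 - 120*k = (k + 2)*(k^4 - 12*k^3 + 47*k^2 - 60*k) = (k - 3)*(k + 2)*(k^3 - 9*k^2 + 20*k) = (k - 4)*(k - 3)*(k + 2)*(k^2 - 5*k) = (k - 5)*(k - 4)*(k - 3)*(k + 2)*(k)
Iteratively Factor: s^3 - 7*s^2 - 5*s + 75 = (s - 5)*(s^2 - 2*s - 15) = (s - 5)^2*(s + 3)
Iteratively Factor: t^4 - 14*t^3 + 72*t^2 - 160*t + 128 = (t - 2)*(t^3 - 12*t^2 + 48*t - 64) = (t - 4)*(t - 2)*(t^2 - 8*t + 16) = (t - 4)^2*(t - 2)*(t - 4)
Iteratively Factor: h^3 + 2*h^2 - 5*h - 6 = (h + 1)*(h^2 + h - 6) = (h - 2)*(h + 1)*(h + 3)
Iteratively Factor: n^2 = (n)*(n)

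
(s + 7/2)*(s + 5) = s^2 + 17*s/2 + 35/2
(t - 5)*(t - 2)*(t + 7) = t^3 - 39*t + 70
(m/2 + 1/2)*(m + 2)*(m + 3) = m^3/2 + 3*m^2 + 11*m/2 + 3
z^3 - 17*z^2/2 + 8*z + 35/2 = (z - 7)*(z - 5/2)*(z + 1)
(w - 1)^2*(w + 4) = w^3 + 2*w^2 - 7*w + 4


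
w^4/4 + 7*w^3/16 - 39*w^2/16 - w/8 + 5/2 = (w/4 + 1)*(w - 2)*(w - 5/4)*(w + 1)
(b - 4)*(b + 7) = b^2 + 3*b - 28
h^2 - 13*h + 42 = (h - 7)*(h - 6)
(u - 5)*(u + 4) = u^2 - u - 20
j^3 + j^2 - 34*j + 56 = (j - 4)*(j - 2)*(j + 7)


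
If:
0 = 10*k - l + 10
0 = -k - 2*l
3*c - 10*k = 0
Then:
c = -200/63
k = -20/21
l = 10/21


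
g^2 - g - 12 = (g - 4)*(g + 3)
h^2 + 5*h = h*(h + 5)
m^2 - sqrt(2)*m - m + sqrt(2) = (m - 1)*(m - sqrt(2))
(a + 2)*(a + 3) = a^2 + 5*a + 6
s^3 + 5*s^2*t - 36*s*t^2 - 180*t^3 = (s - 6*t)*(s + 5*t)*(s + 6*t)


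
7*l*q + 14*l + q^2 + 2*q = (7*l + q)*(q + 2)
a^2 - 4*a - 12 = (a - 6)*(a + 2)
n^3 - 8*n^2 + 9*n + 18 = (n - 6)*(n - 3)*(n + 1)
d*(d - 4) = d^2 - 4*d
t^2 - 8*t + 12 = (t - 6)*(t - 2)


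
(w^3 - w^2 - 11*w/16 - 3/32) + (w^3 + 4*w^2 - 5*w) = 2*w^3 + 3*w^2 - 91*w/16 - 3/32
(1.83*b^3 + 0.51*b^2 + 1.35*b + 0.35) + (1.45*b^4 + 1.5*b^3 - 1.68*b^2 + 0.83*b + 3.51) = 1.45*b^4 + 3.33*b^3 - 1.17*b^2 + 2.18*b + 3.86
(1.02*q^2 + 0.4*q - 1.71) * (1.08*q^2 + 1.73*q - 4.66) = 1.1016*q^4 + 2.1966*q^3 - 5.908*q^2 - 4.8223*q + 7.9686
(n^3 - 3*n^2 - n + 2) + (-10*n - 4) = n^3 - 3*n^2 - 11*n - 2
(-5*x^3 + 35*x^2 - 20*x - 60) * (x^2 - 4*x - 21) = -5*x^5 + 55*x^4 - 55*x^3 - 715*x^2 + 660*x + 1260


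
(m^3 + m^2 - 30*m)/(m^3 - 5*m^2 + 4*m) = (m^2 + m - 30)/(m^2 - 5*m + 4)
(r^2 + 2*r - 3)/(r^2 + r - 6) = (r - 1)/(r - 2)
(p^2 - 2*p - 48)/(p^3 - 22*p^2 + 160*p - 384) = (p + 6)/(p^2 - 14*p + 48)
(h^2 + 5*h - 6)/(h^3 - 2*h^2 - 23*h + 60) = (h^2 + 5*h - 6)/(h^3 - 2*h^2 - 23*h + 60)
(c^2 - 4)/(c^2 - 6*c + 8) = (c + 2)/(c - 4)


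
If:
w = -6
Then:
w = -6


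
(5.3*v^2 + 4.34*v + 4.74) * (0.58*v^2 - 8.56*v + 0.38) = 3.074*v^4 - 42.8508*v^3 - 32.3872*v^2 - 38.9252*v + 1.8012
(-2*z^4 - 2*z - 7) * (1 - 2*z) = 4*z^5 - 2*z^4 + 4*z^2 + 12*z - 7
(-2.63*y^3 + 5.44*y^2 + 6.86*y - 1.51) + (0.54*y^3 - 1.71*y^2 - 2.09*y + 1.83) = -2.09*y^3 + 3.73*y^2 + 4.77*y + 0.32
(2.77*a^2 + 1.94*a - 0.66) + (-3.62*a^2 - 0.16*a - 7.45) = -0.85*a^2 + 1.78*a - 8.11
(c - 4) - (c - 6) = 2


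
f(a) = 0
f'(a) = 0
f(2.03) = 0.00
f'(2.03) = 0.00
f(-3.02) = 0.00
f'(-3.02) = 0.00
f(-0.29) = 0.00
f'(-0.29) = 0.00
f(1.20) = 0.00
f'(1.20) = 0.00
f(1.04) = 0.00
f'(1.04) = 0.00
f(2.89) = 0.00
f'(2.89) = 0.00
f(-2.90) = 0.00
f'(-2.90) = 0.00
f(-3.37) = 0.00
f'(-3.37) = 0.00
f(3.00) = 0.00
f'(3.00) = 0.00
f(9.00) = 0.00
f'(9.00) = 0.00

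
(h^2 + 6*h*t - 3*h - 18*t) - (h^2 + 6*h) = 6*h*t - 9*h - 18*t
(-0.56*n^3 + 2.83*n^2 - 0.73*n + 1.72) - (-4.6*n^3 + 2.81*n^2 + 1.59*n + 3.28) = 4.04*n^3 + 0.02*n^2 - 2.32*n - 1.56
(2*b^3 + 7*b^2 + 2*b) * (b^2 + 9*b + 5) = 2*b^5 + 25*b^4 + 75*b^3 + 53*b^2 + 10*b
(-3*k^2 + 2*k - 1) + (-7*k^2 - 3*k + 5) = -10*k^2 - k + 4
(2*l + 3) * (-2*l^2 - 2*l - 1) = -4*l^3 - 10*l^2 - 8*l - 3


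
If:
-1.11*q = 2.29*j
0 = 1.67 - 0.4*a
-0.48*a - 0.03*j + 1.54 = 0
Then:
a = 4.18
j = -15.47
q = 31.91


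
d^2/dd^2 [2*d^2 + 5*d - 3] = 4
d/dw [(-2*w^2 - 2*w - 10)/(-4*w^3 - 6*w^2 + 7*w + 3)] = 2*(-4*w^4 - 8*w^3 - 73*w^2 - 66*w + 32)/(16*w^6 + 48*w^5 - 20*w^4 - 108*w^3 + 13*w^2 + 42*w + 9)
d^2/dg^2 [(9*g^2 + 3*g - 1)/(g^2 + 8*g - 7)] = 2*(-69*g^3 + 186*g^2 + 39*g + 538)/(g^6 + 24*g^5 + 171*g^4 + 176*g^3 - 1197*g^2 + 1176*g - 343)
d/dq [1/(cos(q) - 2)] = sin(q)/(cos(q) - 2)^2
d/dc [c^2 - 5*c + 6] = 2*c - 5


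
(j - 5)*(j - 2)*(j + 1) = j^3 - 6*j^2 + 3*j + 10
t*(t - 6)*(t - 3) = t^3 - 9*t^2 + 18*t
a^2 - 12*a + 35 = (a - 7)*(a - 5)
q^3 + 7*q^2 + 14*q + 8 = (q + 1)*(q + 2)*(q + 4)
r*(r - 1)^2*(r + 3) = r^4 + r^3 - 5*r^2 + 3*r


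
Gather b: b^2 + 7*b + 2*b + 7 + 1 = b^2 + 9*b + 8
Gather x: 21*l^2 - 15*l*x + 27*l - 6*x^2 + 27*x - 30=21*l^2 + 27*l - 6*x^2 + x*(27 - 15*l) - 30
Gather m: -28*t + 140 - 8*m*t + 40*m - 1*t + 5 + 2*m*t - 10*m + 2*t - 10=m*(30 - 6*t) - 27*t + 135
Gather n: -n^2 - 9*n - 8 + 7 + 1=-n^2 - 9*n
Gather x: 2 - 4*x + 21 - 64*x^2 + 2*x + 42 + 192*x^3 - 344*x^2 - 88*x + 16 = 192*x^3 - 408*x^2 - 90*x + 81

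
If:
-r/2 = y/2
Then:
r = -y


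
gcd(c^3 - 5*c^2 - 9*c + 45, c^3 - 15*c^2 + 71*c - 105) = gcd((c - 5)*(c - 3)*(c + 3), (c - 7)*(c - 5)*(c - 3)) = c^2 - 8*c + 15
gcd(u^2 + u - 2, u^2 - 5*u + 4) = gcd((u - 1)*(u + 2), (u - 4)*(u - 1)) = u - 1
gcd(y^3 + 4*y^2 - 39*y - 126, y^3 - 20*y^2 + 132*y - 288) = y - 6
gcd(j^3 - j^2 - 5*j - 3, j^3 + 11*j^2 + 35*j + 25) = j + 1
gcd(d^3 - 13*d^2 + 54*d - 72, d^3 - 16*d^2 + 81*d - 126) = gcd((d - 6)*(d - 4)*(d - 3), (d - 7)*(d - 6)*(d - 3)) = d^2 - 9*d + 18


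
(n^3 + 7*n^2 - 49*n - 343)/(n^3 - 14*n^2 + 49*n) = (n^2 + 14*n + 49)/(n*(n - 7))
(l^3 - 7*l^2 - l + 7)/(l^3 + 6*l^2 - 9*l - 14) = (l^2 - 8*l + 7)/(l^2 + 5*l - 14)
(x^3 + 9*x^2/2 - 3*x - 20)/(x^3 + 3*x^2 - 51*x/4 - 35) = 2*(x - 2)/(2*x - 7)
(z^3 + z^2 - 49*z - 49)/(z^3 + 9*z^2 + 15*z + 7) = (z - 7)/(z + 1)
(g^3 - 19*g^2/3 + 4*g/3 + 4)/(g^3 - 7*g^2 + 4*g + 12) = (g^2 - g/3 - 2/3)/(g^2 - g - 2)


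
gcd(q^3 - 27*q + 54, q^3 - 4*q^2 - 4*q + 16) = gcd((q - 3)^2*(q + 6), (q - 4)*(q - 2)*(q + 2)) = 1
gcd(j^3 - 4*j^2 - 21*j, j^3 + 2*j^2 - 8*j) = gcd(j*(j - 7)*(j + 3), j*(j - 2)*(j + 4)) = j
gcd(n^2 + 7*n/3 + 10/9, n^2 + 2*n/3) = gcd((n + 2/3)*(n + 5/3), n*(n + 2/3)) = n + 2/3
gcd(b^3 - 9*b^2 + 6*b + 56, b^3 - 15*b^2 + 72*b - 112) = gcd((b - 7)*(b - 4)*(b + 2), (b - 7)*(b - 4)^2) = b^2 - 11*b + 28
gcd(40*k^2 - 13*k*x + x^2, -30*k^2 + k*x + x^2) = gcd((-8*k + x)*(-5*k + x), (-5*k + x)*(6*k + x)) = -5*k + x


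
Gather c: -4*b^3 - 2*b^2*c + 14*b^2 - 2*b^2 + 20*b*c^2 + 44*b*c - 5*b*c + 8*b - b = -4*b^3 + 12*b^2 + 20*b*c^2 + 7*b + c*(-2*b^2 + 39*b)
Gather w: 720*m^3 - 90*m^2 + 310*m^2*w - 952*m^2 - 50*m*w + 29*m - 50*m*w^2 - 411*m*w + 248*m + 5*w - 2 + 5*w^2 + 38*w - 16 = 720*m^3 - 1042*m^2 + 277*m + w^2*(5 - 50*m) + w*(310*m^2 - 461*m + 43) - 18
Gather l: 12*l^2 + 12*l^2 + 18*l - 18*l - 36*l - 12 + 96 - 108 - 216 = 24*l^2 - 36*l - 240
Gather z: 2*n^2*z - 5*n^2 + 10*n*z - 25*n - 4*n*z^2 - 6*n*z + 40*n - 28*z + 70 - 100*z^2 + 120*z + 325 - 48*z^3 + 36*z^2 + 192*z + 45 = -5*n^2 + 15*n - 48*z^3 + z^2*(-4*n - 64) + z*(2*n^2 + 4*n + 284) + 440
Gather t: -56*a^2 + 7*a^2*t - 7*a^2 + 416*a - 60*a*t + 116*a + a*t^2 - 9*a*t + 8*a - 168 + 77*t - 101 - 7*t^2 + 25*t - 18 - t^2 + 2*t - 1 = -63*a^2 + 540*a + t^2*(a - 8) + t*(7*a^2 - 69*a + 104) - 288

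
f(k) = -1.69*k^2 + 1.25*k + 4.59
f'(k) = 1.25 - 3.38*k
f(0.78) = 4.54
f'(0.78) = -1.39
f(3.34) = -10.09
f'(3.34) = -10.04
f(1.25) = 3.51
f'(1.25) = -2.98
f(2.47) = -2.63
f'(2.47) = -7.10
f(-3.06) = -15.06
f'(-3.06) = 11.59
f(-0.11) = 4.43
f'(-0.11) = 1.62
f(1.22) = 3.60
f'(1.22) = -2.87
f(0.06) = 4.66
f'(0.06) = 1.05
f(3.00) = -6.87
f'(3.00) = -8.89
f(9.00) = -121.05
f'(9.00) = -29.17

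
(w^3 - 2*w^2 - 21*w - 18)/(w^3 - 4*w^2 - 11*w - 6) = (w + 3)/(w + 1)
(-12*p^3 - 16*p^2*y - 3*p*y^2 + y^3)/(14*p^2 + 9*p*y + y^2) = (-6*p^2 - 5*p*y + y^2)/(7*p + y)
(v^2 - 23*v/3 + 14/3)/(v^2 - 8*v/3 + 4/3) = (v - 7)/(v - 2)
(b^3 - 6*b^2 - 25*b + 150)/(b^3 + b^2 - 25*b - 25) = (b - 6)/(b + 1)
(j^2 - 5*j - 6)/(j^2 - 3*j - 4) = (j - 6)/(j - 4)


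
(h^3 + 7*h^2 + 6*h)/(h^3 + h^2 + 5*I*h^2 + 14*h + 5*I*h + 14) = h*(h + 6)/(h^2 + 5*I*h + 14)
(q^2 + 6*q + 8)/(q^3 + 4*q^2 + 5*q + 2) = (q + 4)/(q^2 + 2*q + 1)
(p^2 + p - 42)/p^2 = (p^2 + p - 42)/p^2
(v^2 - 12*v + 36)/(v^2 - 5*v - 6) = (v - 6)/(v + 1)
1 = 1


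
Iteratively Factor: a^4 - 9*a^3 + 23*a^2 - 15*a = (a - 3)*(a^3 - 6*a^2 + 5*a) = a*(a - 3)*(a^2 - 6*a + 5) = a*(a - 3)*(a - 1)*(a - 5)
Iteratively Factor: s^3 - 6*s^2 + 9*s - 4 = (s - 1)*(s^2 - 5*s + 4) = (s - 1)^2*(s - 4)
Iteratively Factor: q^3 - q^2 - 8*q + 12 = (q - 2)*(q^2 + q - 6) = (q - 2)^2*(q + 3)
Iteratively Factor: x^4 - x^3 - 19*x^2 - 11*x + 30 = (x + 3)*(x^3 - 4*x^2 - 7*x + 10) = (x - 5)*(x + 3)*(x^2 + x - 2) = (x - 5)*(x + 2)*(x + 3)*(x - 1)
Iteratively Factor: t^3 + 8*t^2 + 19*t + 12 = (t + 4)*(t^2 + 4*t + 3) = (t + 1)*(t + 4)*(t + 3)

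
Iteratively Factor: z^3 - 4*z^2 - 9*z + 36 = (z + 3)*(z^2 - 7*z + 12) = (z - 3)*(z + 3)*(z - 4)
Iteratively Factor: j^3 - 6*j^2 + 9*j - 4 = (j - 4)*(j^2 - 2*j + 1) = (j - 4)*(j - 1)*(j - 1)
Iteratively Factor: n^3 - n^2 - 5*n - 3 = (n + 1)*(n^2 - 2*n - 3) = (n - 3)*(n + 1)*(n + 1)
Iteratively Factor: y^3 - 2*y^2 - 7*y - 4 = (y + 1)*(y^2 - 3*y - 4) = (y - 4)*(y + 1)*(y + 1)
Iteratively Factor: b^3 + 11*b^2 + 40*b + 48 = (b + 4)*(b^2 + 7*b + 12) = (b + 4)^2*(b + 3)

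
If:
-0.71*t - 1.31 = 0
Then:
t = -1.85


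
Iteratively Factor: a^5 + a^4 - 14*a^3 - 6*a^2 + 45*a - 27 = (a - 3)*(a^4 + 4*a^3 - 2*a^2 - 12*a + 9) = (a - 3)*(a + 3)*(a^3 + a^2 - 5*a + 3) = (a - 3)*(a - 1)*(a + 3)*(a^2 + 2*a - 3) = (a - 3)*(a - 1)*(a + 3)^2*(a - 1)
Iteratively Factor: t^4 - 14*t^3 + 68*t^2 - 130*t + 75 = (t - 5)*(t^3 - 9*t^2 + 23*t - 15) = (t - 5)*(t - 1)*(t^2 - 8*t + 15) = (t - 5)^2*(t - 1)*(t - 3)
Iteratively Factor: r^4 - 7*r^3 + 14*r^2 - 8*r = (r - 1)*(r^3 - 6*r^2 + 8*r) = (r - 2)*(r - 1)*(r^2 - 4*r) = (r - 4)*(r - 2)*(r - 1)*(r)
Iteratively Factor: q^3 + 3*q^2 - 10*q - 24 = (q + 2)*(q^2 + q - 12) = (q - 3)*(q + 2)*(q + 4)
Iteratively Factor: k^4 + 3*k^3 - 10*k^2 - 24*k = (k + 4)*(k^3 - k^2 - 6*k) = (k + 2)*(k + 4)*(k^2 - 3*k) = (k - 3)*(k + 2)*(k + 4)*(k)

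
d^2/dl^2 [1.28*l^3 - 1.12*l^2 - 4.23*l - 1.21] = 7.68*l - 2.24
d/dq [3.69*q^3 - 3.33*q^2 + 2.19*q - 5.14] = 11.07*q^2 - 6.66*q + 2.19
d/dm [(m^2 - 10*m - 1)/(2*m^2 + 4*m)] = (6*m^2 + m + 1)/(m^2*(m^2 + 4*m + 4))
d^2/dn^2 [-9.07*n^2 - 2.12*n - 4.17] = -18.1400000000000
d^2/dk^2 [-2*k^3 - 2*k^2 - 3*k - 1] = -12*k - 4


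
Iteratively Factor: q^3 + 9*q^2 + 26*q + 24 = (q + 2)*(q^2 + 7*q + 12) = (q + 2)*(q + 3)*(q + 4)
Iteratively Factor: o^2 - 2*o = (o - 2)*(o)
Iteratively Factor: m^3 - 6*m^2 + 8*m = (m - 2)*(m^2 - 4*m) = (m - 4)*(m - 2)*(m)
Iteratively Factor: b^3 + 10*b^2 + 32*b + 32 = (b + 4)*(b^2 + 6*b + 8) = (b + 2)*(b + 4)*(b + 4)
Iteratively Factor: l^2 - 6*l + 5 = (l - 5)*(l - 1)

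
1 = 1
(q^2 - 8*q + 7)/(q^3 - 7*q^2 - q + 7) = 1/(q + 1)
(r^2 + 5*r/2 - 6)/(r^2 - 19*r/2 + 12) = (r + 4)/(r - 8)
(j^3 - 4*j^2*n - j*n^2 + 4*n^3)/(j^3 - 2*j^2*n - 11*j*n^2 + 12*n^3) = (j + n)/(j + 3*n)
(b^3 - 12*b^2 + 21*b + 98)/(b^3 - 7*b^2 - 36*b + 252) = (b^2 - 5*b - 14)/(b^2 - 36)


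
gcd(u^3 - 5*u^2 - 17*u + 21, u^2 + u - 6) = u + 3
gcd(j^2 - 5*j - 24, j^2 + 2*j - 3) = j + 3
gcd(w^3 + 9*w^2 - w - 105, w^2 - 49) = w + 7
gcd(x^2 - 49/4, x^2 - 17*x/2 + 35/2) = x - 7/2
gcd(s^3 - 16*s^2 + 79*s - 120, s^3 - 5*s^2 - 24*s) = s - 8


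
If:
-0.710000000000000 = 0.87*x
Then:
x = -0.82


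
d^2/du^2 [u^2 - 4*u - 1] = 2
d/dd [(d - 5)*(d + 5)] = 2*d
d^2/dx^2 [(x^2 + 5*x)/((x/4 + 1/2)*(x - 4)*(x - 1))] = 8*(x^6 + 15*x^5 - 27*x^4 + x^3 - 168*x^2 + 360*x + 304)/(x^9 - 9*x^8 + 9*x^7 + 105*x^6 - 198*x^5 - 396*x^4 + 840*x^3 + 288*x^2 - 1152*x + 512)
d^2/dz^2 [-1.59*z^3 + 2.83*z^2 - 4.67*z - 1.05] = 5.66 - 9.54*z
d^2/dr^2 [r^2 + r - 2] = 2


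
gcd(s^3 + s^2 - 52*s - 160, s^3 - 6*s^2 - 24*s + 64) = s^2 - 4*s - 32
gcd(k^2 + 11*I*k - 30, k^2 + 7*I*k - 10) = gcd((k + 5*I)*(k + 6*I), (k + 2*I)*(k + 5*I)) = k + 5*I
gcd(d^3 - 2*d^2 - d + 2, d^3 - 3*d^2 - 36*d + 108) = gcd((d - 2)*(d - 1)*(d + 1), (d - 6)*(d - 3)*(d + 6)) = 1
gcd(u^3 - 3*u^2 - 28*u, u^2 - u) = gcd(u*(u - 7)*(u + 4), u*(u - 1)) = u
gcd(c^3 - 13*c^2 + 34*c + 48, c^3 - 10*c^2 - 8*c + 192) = c^2 - 14*c + 48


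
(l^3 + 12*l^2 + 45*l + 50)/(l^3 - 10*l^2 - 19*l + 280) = (l^2 + 7*l + 10)/(l^2 - 15*l + 56)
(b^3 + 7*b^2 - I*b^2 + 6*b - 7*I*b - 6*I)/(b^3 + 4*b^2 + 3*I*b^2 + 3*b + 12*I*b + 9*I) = (b^2 + b*(6 - I) - 6*I)/(b^2 + 3*b*(1 + I) + 9*I)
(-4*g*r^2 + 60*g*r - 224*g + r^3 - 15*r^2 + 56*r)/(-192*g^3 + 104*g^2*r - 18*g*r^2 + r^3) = (r^2 - 15*r + 56)/(48*g^2 - 14*g*r + r^2)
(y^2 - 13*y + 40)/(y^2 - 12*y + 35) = (y - 8)/(y - 7)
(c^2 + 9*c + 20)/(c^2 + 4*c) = (c + 5)/c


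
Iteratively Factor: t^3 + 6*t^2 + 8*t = (t + 4)*(t^2 + 2*t) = t*(t + 4)*(t + 2)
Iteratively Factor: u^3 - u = (u)*(u^2 - 1) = u*(u - 1)*(u + 1)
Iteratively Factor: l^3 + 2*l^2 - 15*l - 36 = (l + 3)*(l^2 - l - 12) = (l - 4)*(l + 3)*(l + 3)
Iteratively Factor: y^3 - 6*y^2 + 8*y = (y)*(y^2 - 6*y + 8) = y*(y - 4)*(y - 2)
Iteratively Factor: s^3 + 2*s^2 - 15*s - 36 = (s - 4)*(s^2 + 6*s + 9) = (s - 4)*(s + 3)*(s + 3)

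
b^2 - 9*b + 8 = (b - 8)*(b - 1)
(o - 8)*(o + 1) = o^2 - 7*o - 8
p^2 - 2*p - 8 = (p - 4)*(p + 2)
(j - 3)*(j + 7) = j^2 + 4*j - 21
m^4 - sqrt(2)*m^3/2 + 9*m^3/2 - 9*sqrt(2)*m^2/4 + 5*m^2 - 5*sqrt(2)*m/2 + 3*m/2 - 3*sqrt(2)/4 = (m + 1/2)*(m + 1)*(m + 3)*(m - sqrt(2)/2)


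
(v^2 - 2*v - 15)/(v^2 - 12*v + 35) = (v + 3)/(v - 7)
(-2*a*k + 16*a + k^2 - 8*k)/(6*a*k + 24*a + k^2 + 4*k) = (-2*a*k + 16*a + k^2 - 8*k)/(6*a*k + 24*a + k^2 + 4*k)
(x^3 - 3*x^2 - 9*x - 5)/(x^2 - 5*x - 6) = (x^2 - 4*x - 5)/(x - 6)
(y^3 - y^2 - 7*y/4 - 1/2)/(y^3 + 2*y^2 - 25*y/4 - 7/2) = (2*y + 1)/(2*y + 7)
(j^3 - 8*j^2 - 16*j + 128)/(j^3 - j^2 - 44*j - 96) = (j - 4)/(j + 3)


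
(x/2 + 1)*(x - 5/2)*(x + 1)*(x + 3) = x^4/2 + 7*x^3/4 - 2*x^2 - 43*x/4 - 15/2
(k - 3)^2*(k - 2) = k^3 - 8*k^2 + 21*k - 18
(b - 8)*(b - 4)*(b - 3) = b^3 - 15*b^2 + 68*b - 96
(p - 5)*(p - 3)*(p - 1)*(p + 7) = p^4 - 2*p^3 - 40*p^2 + 146*p - 105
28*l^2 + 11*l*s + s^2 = (4*l + s)*(7*l + s)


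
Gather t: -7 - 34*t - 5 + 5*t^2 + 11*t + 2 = 5*t^2 - 23*t - 10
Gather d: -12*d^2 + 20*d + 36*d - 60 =-12*d^2 + 56*d - 60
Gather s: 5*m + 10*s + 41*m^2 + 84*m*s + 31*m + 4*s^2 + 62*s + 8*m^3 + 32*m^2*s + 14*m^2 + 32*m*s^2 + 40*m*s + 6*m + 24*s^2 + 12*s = 8*m^3 + 55*m^2 + 42*m + s^2*(32*m + 28) + s*(32*m^2 + 124*m + 84)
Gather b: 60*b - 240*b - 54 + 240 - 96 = 90 - 180*b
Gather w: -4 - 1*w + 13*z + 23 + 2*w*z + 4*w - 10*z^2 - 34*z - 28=w*(2*z + 3) - 10*z^2 - 21*z - 9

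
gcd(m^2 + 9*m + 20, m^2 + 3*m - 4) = m + 4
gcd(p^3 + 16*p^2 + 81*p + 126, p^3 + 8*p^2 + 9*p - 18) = p^2 + 9*p + 18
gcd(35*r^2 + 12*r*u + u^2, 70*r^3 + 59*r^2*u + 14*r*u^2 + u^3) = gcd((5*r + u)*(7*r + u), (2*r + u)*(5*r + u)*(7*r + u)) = 35*r^2 + 12*r*u + u^2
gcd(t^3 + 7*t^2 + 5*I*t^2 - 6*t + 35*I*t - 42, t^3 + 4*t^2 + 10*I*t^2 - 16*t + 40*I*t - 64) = t + 2*I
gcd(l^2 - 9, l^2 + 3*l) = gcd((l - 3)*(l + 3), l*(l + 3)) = l + 3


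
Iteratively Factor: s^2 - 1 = (s + 1)*(s - 1)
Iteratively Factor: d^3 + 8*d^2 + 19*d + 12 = (d + 4)*(d^2 + 4*d + 3) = (d + 1)*(d + 4)*(d + 3)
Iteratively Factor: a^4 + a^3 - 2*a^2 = (a + 2)*(a^3 - a^2) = a*(a + 2)*(a^2 - a) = a*(a - 1)*(a + 2)*(a)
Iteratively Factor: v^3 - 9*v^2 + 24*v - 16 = (v - 1)*(v^2 - 8*v + 16) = (v - 4)*(v - 1)*(v - 4)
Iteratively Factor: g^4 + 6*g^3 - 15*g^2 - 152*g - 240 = (g + 4)*(g^3 + 2*g^2 - 23*g - 60) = (g + 3)*(g + 4)*(g^2 - g - 20) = (g - 5)*(g + 3)*(g + 4)*(g + 4)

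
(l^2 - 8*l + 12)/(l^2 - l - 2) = (l - 6)/(l + 1)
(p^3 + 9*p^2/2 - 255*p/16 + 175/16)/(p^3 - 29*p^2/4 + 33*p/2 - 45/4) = (4*p^2 + 23*p - 35)/(4*(p^2 - 6*p + 9))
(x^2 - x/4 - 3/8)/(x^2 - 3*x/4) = (x + 1/2)/x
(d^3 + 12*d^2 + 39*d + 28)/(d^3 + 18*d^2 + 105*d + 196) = (d + 1)/(d + 7)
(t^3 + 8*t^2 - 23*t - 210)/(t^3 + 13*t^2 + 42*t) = (t - 5)/t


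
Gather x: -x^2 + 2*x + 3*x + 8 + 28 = -x^2 + 5*x + 36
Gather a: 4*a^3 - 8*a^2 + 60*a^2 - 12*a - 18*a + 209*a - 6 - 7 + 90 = 4*a^3 + 52*a^2 + 179*a + 77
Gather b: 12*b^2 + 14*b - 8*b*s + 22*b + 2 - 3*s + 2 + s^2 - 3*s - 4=12*b^2 + b*(36 - 8*s) + s^2 - 6*s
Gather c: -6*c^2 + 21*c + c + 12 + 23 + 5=-6*c^2 + 22*c + 40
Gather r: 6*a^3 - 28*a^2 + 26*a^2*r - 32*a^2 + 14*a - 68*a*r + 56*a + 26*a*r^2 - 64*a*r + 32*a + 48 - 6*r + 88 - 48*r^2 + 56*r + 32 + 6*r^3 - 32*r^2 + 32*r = 6*a^3 - 60*a^2 + 102*a + 6*r^3 + r^2*(26*a - 80) + r*(26*a^2 - 132*a + 82) + 168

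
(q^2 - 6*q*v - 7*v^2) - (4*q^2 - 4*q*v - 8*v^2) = -3*q^2 - 2*q*v + v^2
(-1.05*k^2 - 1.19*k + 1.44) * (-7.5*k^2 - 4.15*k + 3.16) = 7.875*k^4 + 13.2825*k^3 - 9.1795*k^2 - 9.7364*k + 4.5504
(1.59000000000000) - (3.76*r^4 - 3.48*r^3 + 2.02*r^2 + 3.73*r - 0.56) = -3.76*r^4 + 3.48*r^3 - 2.02*r^2 - 3.73*r + 2.15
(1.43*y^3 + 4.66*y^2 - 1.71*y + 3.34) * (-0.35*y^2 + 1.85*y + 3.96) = -0.5005*y^5 + 1.0145*y^4 + 14.8823*y^3 + 14.1211*y^2 - 0.592599999999999*y + 13.2264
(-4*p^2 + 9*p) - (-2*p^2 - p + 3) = -2*p^2 + 10*p - 3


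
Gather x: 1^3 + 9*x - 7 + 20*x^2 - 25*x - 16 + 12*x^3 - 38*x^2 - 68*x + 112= 12*x^3 - 18*x^2 - 84*x + 90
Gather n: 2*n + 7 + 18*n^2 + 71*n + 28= 18*n^2 + 73*n + 35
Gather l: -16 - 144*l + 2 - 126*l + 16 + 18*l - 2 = -252*l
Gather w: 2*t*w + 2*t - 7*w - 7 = 2*t + w*(2*t - 7) - 7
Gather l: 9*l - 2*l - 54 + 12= 7*l - 42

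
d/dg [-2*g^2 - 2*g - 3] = -4*g - 2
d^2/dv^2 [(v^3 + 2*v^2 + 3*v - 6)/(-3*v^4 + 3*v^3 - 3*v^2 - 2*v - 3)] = 2*(-9*v^9 - 54*v^8 - 81*v^7 + 789*v^6 - 810*v^5 + 1071*v^4 - 244*v^3 - 396*v^2 + 324*v - 30)/(27*v^12 - 81*v^11 + 162*v^10 - 135*v^9 + 135*v^8 - 81*v^7 + 198*v^6 - 36*v^5 + 90*v^4 + 35*v^3 + 117*v^2 + 54*v + 27)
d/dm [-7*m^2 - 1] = -14*m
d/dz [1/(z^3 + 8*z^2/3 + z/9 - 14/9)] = 9*(-27*z^2 - 48*z - 1)/(9*z^3 + 24*z^2 + z - 14)^2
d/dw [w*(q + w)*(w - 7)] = w*(q + w) + w*(w - 7) + (q + w)*(w - 7)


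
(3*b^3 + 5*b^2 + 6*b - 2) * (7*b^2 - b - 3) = 21*b^5 + 32*b^4 + 28*b^3 - 35*b^2 - 16*b + 6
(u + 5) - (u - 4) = 9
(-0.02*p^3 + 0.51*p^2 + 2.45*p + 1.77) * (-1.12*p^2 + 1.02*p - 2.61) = 0.0224*p^5 - 0.5916*p^4 - 2.1716*p^3 - 0.8145*p^2 - 4.5891*p - 4.6197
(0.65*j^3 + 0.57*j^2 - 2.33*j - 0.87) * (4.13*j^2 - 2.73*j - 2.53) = 2.6845*j^5 + 0.5796*j^4 - 12.8235*j^3 + 1.3257*j^2 + 8.27*j + 2.2011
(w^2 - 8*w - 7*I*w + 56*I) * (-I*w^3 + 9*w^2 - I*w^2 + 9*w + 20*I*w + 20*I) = -I*w^5 + 2*w^4 + 7*I*w^4 - 14*w^3 - 35*I*w^3 + 124*w^2 + 301*I*w^2 - 980*w + 344*I*w - 1120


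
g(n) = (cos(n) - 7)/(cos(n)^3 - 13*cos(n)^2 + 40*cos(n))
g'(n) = (cos(n) - 7)*(3*sin(n)*cos(n)^2 - 26*sin(n)*cos(n) + 40*sin(n))/(cos(n)^3 - 13*cos(n)^2 + 40*cos(n))^2 - sin(n)/(cos(n)^3 - 13*cos(n)^2 + 40*cos(n))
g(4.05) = 0.26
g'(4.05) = 0.36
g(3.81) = 0.20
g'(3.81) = 0.17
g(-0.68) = -0.26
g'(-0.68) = 0.18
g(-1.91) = 0.50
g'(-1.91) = 1.49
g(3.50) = 0.16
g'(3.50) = 0.07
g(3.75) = 0.19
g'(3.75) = 0.15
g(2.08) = 0.33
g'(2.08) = -0.64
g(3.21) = 0.15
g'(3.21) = 0.01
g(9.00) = 0.16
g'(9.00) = -0.09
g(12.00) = -0.25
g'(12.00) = 0.13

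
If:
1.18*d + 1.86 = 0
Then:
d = -1.58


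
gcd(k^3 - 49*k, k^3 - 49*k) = k^3 - 49*k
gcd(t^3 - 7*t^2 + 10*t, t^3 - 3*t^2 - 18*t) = t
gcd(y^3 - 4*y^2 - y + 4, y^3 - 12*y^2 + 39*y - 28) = y^2 - 5*y + 4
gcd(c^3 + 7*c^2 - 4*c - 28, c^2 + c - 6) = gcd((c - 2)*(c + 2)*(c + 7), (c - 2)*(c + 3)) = c - 2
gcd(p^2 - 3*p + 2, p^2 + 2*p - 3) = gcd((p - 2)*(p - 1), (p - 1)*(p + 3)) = p - 1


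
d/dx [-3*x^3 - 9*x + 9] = -9*x^2 - 9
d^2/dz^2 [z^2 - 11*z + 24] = 2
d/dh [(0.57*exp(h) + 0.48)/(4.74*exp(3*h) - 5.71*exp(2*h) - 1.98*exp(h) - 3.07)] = (-5.4036*exp(3*h) - 3.5709*exp(2*h) + 5.4816*exp(h) - 0.7995)*exp(h)/(22.4676*exp(6*h) - 54.1308*exp(5*h) + 13.8337*exp(4*h) - 6.492*exp(3*h) + 38.9798*exp(2*h) + 12.1572*exp(h) + 9.4249)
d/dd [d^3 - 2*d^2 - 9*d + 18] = 3*d^2 - 4*d - 9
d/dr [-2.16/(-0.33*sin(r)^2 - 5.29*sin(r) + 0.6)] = -(1.4256*sin(r) + 11.4264)*cos(r)/(0.33*sin(r)^2 + 5.29*sin(r) - 0.6)^2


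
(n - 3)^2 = n^2 - 6*n + 9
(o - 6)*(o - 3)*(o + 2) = o^3 - 7*o^2 + 36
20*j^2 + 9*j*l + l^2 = (4*j + l)*(5*j + l)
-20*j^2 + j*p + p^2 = (-4*j + p)*(5*j + p)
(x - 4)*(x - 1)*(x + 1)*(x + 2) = x^4 - 2*x^3 - 9*x^2 + 2*x + 8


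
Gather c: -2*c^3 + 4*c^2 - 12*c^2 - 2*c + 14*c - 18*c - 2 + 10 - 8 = -2*c^3 - 8*c^2 - 6*c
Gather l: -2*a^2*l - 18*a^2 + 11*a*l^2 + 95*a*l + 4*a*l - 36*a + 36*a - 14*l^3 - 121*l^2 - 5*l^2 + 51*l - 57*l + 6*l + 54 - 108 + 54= -18*a^2 - 14*l^3 + l^2*(11*a - 126) + l*(-2*a^2 + 99*a)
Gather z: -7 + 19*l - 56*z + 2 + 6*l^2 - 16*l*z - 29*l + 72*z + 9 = 6*l^2 - 10*l + z*(16 - 16*l) + 4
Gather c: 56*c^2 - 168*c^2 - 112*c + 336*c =-112*c^2 + 224*c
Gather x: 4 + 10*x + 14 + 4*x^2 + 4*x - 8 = 4*x^2 + 14*x + 10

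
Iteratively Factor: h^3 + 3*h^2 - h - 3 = (h + 1)*(h^2 + 2*h - 3) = (h - 1)*(h + 1)*(h + 3)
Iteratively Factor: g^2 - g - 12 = (g - 4)*(g + 3)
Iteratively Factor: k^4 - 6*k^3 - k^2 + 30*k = (k - 5)*(k^3 - k^2 - 6*k) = (k - 5)*(k + 2)*(k^2 - 3*k) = k*(k - 5)*(k + 2)*(k - 3)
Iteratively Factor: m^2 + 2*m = (m)*(m + 2)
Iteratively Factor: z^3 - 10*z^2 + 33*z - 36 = (z - 4)*(z^2 - 6*z + 9) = (z - 4)*(z - 3)*(z - 3)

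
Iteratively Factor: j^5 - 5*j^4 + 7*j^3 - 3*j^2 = (j - 1)*(j^4 - 4*j^3 + 3*j^2) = (j - 3)*(j - 1)*(j^3 - j^2) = j*(j - 3)*(j - 1)*(j^2 - j) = j^2*(j - 3)*(j - 1)*(j - 1)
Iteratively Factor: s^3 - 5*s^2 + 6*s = (s - 3)*(s^2 - 2*s) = (s - 3)*(s - 2)*(s)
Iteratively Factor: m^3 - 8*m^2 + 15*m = (m - 3)*(m^2 - 5*m) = m*(m - 3)*(m - 5)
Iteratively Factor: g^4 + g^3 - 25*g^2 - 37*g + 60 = (g - 5)*(g^3 + 6*g^2 + 5*g - 12) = (g - 5)*(g - 1)*(g^2 + 7*g + 12) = (g - 5)*(g - 1)*(g + 4)*(g + 3)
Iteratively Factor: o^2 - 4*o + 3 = (o - 3)*(o - 1)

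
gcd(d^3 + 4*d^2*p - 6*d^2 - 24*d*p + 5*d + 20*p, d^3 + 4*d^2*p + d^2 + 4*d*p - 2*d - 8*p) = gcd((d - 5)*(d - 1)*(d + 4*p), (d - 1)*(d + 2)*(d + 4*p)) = d^2 + 4*d*p - d - 4*p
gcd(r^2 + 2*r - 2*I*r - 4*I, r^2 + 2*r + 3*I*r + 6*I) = r + 2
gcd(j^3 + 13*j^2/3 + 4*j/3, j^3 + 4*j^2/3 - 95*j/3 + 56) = 1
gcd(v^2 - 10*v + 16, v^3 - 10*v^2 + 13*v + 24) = v - 8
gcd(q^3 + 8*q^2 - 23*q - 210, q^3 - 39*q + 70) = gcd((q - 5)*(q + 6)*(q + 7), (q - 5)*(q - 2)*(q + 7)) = q^2 + 2*q - 35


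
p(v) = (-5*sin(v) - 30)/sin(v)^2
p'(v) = -2*(-5*sin(v) - 30)*cos(v)/sin(v)^3 - 5*cos(v)/sin(v)^2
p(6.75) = -159.23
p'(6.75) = 609.86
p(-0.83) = -48.32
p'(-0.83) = -94.57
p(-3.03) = -2374.20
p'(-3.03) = 42775.08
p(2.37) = -68.87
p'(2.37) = -134.23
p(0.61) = -100.14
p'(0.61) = 274.07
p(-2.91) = -547.66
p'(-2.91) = 4737.02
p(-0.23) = -555.28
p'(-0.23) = -4836.77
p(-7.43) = -30.63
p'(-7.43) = -30.12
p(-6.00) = -402.15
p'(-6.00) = 2702.37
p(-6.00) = -402.15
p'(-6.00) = 2702.37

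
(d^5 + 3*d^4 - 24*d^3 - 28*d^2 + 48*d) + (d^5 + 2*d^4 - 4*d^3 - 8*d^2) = 2*d^5 + 5*d^4 - 28*d^3 - 36*d^2 + 48*d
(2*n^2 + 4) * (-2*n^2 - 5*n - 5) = -4*n^4 - 10*n^3 - 18*n^2 - 20*n - 20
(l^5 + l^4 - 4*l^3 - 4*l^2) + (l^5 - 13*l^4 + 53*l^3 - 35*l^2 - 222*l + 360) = 2*l^5 - 12*l^4 + 49*l^3 - 39*l^2 - 222*l + 360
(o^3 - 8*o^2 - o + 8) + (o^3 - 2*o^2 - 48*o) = 2*o^3 - 10*o^2 - 49*o + 8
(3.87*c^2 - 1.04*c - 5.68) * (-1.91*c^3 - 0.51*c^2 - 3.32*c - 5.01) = -7.3917*c^5 + 0.0126999999999999*c^4 - 1.4692*c^3 - 13.0391*c^2 + 24.068*c + 28.4568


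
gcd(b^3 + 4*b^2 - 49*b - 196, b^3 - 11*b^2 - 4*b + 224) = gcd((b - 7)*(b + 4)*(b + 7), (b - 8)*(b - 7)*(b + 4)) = b^2 - 3*b - 28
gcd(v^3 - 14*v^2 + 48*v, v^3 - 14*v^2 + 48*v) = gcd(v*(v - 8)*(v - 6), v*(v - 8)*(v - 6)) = v^3 - 14*v^2 + 48*v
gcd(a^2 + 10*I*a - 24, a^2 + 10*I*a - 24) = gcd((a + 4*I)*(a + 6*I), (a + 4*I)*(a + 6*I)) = a^2 + 10*I*a - 24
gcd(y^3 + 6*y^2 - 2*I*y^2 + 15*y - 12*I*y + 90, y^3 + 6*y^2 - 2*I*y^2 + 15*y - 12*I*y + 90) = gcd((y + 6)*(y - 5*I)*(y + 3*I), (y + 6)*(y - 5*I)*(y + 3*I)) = y^3 + y^2*(6 - 2*I) + y*(15 - 12*I) + 90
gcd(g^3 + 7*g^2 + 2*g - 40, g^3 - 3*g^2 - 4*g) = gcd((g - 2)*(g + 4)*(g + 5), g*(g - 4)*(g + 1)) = 1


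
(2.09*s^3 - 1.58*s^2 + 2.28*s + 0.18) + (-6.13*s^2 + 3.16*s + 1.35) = 2.09*s^3 - 7.71*s^2 + 5.44*s + 1.53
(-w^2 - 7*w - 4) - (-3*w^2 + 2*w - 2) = 2*w^2 - 9*w - 2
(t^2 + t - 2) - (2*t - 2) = t^2 - t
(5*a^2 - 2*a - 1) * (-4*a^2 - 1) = -20*a^4 + 8*a^3 - a^2 + 2*a + 1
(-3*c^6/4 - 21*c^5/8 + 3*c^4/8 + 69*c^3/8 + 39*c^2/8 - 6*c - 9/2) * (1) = -3*c^6/4 - 21*c^5/8 + 3*c^4/8 + 69*c^3/8 + 39*c^2/8 - 6*c - 9/2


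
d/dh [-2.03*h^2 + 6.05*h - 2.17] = 6.05 - 4.06*h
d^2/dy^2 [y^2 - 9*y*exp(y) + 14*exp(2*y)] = -9*y*exp(y) + 56*exp(2*y) - 18*exp(y) + 2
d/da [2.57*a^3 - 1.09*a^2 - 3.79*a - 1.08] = 7.71*a^2 - 2.18*a - 3.79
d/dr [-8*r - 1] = -8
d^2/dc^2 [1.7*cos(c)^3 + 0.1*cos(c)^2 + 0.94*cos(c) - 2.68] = -2.215*cos(c) - 0.2*cos(2*c) - 3.825*cos(3*c)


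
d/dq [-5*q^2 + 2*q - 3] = 2 - 10*q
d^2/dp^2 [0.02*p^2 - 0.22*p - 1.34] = 0.0400000000000000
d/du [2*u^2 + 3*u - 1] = 4*u + 3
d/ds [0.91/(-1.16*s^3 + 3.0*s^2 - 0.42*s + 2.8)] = (3.1668*s^2 - 5.46*s + 0.3822)/(1.16*s^3 - 3.0*s^2 + 0.42*s - 2.8)^2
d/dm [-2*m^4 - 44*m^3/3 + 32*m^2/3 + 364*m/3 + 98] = -8*m^3 - 44*m^2 + 64*m/3 + 364/3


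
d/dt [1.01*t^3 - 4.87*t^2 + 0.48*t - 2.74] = 3.03*t^2 - 9.74*t + 0.48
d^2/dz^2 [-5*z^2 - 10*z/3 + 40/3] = -10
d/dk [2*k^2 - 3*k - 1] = 4*k - 3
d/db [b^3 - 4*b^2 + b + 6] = 3*b^2 - 8*b + 1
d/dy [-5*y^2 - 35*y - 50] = -10*y - 35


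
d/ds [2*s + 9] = 2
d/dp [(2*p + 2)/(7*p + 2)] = -10/(7*p + 2)^2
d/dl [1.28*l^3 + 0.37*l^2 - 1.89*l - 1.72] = 3.84*l^2 + 0.74*l - 1.89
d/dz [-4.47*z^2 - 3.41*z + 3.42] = -8.94*z - 3.41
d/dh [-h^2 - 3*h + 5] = -2*h - 3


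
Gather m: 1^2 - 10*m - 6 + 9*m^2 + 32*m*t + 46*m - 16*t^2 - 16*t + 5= 9*m^2 + m*(32*t + 36) - 16*t^2 - 16*t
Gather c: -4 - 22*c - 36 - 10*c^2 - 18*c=-10*c^2 - 40*c - 40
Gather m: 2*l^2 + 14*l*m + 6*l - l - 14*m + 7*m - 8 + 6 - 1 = 2*l^2 + 5*l + m*(14*l - 7) - 3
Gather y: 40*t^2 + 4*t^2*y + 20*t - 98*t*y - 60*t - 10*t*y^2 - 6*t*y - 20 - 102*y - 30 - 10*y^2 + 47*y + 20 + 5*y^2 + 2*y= 40*t^2 - 40*t + y^2*(-10*t - 5) + y*(4*t^2 - 104*t - 53) - 30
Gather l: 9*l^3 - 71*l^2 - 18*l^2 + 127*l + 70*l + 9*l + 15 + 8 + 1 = 9*l^3 - 89*l^2 + 206*l + 24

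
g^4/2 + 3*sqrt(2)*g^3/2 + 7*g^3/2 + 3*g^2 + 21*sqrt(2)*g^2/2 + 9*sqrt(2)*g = g*(g/2 + 1/2)*(g + 6)*(g + 3*sqrt(2))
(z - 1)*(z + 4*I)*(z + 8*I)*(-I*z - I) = -I*z^4 + 12*z^3 + 33*I*z^2 - 12*z - 32*I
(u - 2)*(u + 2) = u^2 - 4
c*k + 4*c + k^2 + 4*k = (c + k)*(k + 4)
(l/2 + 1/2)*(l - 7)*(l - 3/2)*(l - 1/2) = l^4/2 - 4*l^3 + 23*l^2/8 + 19*l/4 - 21/8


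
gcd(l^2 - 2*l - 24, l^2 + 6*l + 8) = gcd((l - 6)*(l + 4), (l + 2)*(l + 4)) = l + 4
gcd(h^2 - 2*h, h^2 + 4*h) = h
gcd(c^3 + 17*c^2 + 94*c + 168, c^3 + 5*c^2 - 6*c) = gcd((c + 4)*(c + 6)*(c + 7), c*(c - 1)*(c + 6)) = c + 6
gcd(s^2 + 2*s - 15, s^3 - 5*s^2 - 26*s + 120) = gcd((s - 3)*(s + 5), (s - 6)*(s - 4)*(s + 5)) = s + 5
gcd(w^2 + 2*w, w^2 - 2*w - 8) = w + 2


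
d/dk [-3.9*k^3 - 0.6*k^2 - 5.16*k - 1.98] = -11.7*k^2 - 1.2*k - 5.16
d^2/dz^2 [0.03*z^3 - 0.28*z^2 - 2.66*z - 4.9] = 0.18*z - 0.56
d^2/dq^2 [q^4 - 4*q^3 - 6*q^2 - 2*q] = 12*q^2 - 24*q - 12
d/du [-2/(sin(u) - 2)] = 2*cos(u)/(sin(u) - 2)^2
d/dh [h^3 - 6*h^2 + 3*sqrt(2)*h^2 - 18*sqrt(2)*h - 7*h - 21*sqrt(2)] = 3*h^2 - 12*h + 6*sqrt(2)*h - 18*sqrt(2) - 7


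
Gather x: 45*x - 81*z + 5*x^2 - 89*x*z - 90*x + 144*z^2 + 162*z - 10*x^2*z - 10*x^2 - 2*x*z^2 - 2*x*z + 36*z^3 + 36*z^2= x^2*(-10*z - 5) + x*(-2*z^2 - 91*z - 45) + 36*z^3 + 180*z^2 + 81*z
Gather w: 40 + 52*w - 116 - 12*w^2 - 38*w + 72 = -12*w^2 + 14*w - 4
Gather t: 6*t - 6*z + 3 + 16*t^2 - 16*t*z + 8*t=16*t^2 + t*(14 - 16*z) - 6*z + 3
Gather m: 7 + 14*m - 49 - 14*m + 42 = 0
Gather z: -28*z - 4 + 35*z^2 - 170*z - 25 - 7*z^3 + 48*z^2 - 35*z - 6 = -7*z^3 + 83*z^2 - 233*z - 35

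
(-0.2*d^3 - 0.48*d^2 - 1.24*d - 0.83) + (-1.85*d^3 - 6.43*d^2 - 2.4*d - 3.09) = -2.05*d^3 - 6.91*d^2 - 3.64*d - 3.92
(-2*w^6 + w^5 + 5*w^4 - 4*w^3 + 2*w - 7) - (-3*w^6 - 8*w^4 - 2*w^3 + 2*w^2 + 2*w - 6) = w^6 + w^5 + 13*w^4 - 2*w^3 - 2*w^2 - 1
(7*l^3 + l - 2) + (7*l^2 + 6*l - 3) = 7*l^3 + 7*l^2 + 7*l - 5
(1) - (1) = 0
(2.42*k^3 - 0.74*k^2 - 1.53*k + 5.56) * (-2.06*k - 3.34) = -4.9852*k^4 - 6.5584*k^3 + 5.6234*k^2 - 6.3434*k - 18.5704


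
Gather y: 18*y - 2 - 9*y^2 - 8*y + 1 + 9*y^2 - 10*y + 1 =0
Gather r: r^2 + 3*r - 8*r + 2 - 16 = r^2 - 5*r - 14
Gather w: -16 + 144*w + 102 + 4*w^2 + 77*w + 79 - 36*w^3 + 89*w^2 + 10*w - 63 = -36*w^3 + 93*w^2 + 231*w + 102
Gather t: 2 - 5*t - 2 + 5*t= 0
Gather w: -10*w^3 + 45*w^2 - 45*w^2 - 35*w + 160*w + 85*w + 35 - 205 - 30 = -10*w^3 + 210*w - 200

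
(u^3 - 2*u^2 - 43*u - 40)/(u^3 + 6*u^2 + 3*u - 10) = (u^2 - 7*u - 8)/(u^2 + u - 2)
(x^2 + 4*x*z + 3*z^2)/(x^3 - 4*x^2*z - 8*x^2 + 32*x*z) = (x^2 + 4*x*z + 3*z^2)/(x*(x^2 - 4*x*z - 8*x + 32*z))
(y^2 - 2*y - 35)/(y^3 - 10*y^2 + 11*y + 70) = (y + 5)/(y^2 - 3*y - 10)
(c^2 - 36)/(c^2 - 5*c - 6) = (c + 6)/(c + 1)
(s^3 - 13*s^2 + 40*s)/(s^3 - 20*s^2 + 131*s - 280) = s/(s - 7)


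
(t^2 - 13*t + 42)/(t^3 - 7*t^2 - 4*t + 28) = (t - 6)/(t^2 - 4)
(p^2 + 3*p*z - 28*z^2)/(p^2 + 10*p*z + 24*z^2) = (p^2 + 3*p*z - 28*z^2)/(p^2 + 10*p*z + 24*z^2)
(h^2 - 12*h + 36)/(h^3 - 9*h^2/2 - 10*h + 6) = 2*(h - 6)/(2*h^2 + 3*h - 2)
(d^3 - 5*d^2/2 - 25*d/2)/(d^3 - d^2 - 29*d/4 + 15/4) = 2*d*(d - 5)/(2*d^2 - 7*d + 3)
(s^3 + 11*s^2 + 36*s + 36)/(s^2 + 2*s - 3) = (s^2 + 8*s + 12)/(s - 1)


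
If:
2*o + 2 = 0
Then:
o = -1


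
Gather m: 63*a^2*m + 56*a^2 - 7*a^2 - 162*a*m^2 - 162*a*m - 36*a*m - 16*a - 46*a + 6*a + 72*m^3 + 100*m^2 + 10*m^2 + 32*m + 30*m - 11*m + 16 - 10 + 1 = 49*a^2 - 56*a + 72*m^3 + m^2*(110 - 162*a) + m*(63*a^2 - 198*a + 51) + 7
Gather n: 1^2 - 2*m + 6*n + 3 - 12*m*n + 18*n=-2*m + n*(24 - 12*m) + 4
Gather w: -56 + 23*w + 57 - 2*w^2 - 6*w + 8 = -2*w^2 + 17*w + 9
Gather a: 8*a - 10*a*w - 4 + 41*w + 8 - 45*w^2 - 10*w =a*(8 - 10*w) - 45*w^2 + 31*w + 4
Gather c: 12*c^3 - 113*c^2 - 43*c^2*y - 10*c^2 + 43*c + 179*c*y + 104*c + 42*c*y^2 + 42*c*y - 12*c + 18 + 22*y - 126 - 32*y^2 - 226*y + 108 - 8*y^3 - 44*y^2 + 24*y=12*c^3 + c^2*(-43*y - 123) + c*(42*y^2 + 221*y + 135) - 8*y^3 - 76*y^2 - 180*y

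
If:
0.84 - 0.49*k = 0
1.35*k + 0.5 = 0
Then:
No Solution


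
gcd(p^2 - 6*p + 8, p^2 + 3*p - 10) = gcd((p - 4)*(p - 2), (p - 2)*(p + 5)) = p - 2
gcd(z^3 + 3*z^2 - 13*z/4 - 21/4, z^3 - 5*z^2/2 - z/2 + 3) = z^2 - z/2 - 3/2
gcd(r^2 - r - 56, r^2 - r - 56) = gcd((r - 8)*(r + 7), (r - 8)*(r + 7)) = r^2 - r - 56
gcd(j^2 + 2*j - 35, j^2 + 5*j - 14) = j + 7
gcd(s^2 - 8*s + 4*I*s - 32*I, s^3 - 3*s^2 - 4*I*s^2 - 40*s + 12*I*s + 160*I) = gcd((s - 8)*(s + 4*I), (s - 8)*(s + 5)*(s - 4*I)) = s - 8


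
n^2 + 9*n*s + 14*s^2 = (n + 2*s)*(n + 7*s)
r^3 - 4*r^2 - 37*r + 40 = (r - 8)*(r - 1)*(r + 5)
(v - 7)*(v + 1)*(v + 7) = v^3 + v^2 - 49*v - 49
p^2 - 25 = (p - 5)*(p + 5)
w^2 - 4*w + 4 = (w - 2)^2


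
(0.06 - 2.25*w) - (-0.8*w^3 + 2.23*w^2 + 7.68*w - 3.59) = 0.8*w^3 - 2.23*w^2 - 9.93*w + 3.65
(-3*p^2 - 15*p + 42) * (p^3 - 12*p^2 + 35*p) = -3*p^5 + 21*p^4 + 117*p^3 - 1029*p^2 + 1470*p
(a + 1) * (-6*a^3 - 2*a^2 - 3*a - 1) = -6*a^4 - 8*a^3 - 5*a^2 - 4*a - 1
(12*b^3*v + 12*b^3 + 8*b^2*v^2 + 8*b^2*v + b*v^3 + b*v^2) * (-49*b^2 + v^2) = -588*b^5*v - 588*b^5 - 392*b^4*v^2 - 392*b^4*v - 37*b^3*v^3 - 37*b^3*v^2 + 8*b^2*v^4 + 8*b^2*v^3 + b*v^5 + b*v^4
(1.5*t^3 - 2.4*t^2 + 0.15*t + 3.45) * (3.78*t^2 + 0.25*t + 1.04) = 5.67*t^5 - 8.697*t^4 + 1.527*t^3 + 10.5825*t^2 + 1.0185*t + 3.588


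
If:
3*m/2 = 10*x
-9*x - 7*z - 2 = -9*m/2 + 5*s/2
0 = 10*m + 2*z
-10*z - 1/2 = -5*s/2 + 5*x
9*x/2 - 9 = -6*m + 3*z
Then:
No Solution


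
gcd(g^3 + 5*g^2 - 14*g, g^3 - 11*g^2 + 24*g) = g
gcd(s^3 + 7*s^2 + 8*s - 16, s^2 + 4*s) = s + 4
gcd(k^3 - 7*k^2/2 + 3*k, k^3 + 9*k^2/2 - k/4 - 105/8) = k - 3/2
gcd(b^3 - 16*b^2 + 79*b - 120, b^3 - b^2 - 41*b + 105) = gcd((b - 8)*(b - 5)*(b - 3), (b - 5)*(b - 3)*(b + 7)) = b^2 - 8*b + 15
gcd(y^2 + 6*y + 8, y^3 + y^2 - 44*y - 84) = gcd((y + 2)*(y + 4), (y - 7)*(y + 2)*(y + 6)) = y + 2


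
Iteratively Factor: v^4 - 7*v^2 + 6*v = (v - 2)*(v^3 + 2*v^2 - 3*v) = (v - 2)*(v + 3)*(v^2 - v) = v*(v - 2)*(v + 3)*(v - 1)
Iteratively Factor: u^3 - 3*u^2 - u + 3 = (u - 3)*(u^2 - 1) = (u - 3)*(u - 1)*(u + 1)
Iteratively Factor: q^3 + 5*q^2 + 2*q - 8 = (q + 4)*(q^2 + q - 2) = (q + 2)*(q + 4)*(q - 1)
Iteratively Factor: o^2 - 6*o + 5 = (o - 5)*(o - 1)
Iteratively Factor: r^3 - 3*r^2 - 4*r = (r - 4)*(r^2 + r) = r*(r - 4)*(r + 1)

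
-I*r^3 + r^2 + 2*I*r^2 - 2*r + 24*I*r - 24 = (r - 6)*(r + 4)*(-I*r + 1)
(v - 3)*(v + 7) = v^2 + 4*v - 21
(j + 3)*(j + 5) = j^2 + 8*j + 15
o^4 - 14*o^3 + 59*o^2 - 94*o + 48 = (o - 8)*(o - 3)*(o - 2)*(o - 1)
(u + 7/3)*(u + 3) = u^2 + 16*u/3 + 7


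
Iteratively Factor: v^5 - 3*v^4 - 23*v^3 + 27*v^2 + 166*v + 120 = (v + 1)*(v^4 - 4*v^3 - 19*v^2 + 46*v + 120) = (v + 1)*(v + 3)*(v^3 - 7*v^2 + 2*v + 40) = (v - 4)*(v + 1)*(v + 3)*(v^2 - 3*v - 10) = (v - 4)*(v + 1)*(v + 2)*(v + 3)*(v - 5)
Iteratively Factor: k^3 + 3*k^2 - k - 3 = (k + 1)*(k^2 + 2*k - 3) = (k - 1)*(k + 1)*(k + 3)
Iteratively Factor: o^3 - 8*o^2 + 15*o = (o - 5)*(o^2 - 3*o) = (o - 5)*(o - 3)*(o)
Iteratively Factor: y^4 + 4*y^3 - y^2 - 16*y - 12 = (y + 2)*(y^3 + 2*y^2 - 5*y - 6) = (y - 2)*(y + 2)*(y^2 + 4*y + 3) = (y - 2)*(y + 2)*(y + 3)*(y + 1)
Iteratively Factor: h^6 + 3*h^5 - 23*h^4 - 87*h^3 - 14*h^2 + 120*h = (h)*(h^5 + 3*h^4 - 23*h^3 - 87*h^2 - 14*h + 120) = h*(h - 1)*(h^4 + 4*h^3 - 19*h^2 - 106*h - 120) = h*(h - 1)*(h + 4)*(h^3 - 19*h - 30) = h*(h - 5)*(h - 1)*(h + 4)*(h^2 + 5*h + 6) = h*(h - 5)*(h - 1)*(h + 2)*(h + 4)*(h + 3)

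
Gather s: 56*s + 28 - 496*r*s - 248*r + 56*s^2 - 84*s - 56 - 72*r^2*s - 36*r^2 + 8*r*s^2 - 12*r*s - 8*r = -36*r^2 - 256*r + s^2*(8*r + 56) + s*(-72*r^2 - 508*r - 28) - 28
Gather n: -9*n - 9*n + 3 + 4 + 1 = 8 - 18*n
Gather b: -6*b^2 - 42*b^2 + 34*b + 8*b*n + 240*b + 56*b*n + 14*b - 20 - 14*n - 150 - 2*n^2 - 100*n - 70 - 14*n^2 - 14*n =-48*b^2 + b*(64*n + 288) - 16*n^2 - 128*n - 240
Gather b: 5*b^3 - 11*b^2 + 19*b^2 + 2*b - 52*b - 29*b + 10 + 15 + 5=5*b^3 + 8*b^2 - 79*b + 30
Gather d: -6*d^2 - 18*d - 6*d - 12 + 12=-6*d^2 - 24*d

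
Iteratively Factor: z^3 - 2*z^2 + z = (z)*(z^2 - 2*z + 1) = z*(z - 1)*(z - 1)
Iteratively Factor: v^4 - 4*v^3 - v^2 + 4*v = (v - 4)*(v^3 - v) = (v - 4)*(v + 1)*(v^2 - v) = v*(v - 4)*(v + 1)*(v - 1)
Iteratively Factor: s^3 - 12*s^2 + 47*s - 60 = (s - 3)*(s^2 - 9*s + 20) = (s - 4)*(s - 3)*(s - 5)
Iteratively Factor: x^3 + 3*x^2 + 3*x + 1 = (x + 1)*(x^2 + 2*x + 1) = (x + 1)^2*(x + 1)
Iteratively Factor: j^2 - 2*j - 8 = (j - 4)*(j + 2)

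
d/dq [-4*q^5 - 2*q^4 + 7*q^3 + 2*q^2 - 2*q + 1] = -20*q^4 - 8*q^3 + 21*q^2 + 4*q - 2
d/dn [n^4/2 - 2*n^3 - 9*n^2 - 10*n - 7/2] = 2*n^3 - 6*n^2 - 18*n - 10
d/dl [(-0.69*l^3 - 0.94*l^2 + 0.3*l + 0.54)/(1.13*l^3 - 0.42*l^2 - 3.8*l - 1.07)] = (1.352*l^4 + 4.566*l^3 + 4.0823*l^2 + 2.4652*l + 1.731)/(1.2769*l^6 - 0.9492*l^5 - 8.4116*l^4 + 0.7738*l^3 + 15.3388*l^2 + 8.132*l + 1.1449)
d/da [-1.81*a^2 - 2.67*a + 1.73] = -3.62*a - 2.67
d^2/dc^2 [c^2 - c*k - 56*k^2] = 2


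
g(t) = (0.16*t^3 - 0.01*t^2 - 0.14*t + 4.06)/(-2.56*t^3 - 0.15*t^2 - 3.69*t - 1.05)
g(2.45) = -0.12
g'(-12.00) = 0.00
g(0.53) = -1.17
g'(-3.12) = 0.05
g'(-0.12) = 42.15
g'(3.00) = 0.04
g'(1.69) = 0.24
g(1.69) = -0.23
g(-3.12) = -0.01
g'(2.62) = 0.06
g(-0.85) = 1.15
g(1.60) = -0.25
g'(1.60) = 0.28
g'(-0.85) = 2.97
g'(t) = (0.48*t^2 - 0.02*t - 0.14)/(-2.56*t^3 - 0.15*t^2 - 3.69*t - 1.05) + (7.68*t^2 + 0.3*t + 3.69)*(0.16*t^3 - 0.01*t^2 - 0.14*t + 4.06)/(-2.56*t^3 - 0.15*t^2 - 3.69*t - 1.05)^2 = (-0.0496*t^4 - 1.8976*t^3 + 30.6927*t^2 + 1.239*t + 15.1284)/(6.5536*t^6 + 0.768*t^5 + 18.9153*t^4 + 6.483*t^3 + 13.9311*t^2 + 7.749*t + 1.1025)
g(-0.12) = -6.74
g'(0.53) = 2.05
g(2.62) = -0.11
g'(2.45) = 0.07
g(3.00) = -0.10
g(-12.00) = -0.06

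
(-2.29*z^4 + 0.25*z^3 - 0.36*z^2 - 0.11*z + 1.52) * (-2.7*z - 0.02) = 6.183*z^5 - 0.6292*z^4 + 0.967*z^3 + 0.3042*z^2 - 4.1018*z - 0.0304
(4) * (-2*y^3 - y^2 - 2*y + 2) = -8*y^3 - 4*y^2 - 8*y + 8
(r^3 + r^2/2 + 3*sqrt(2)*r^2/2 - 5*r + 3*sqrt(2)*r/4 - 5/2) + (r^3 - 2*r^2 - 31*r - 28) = 2*r^3 - 3*r^2/2 + 3*sqrt(2)*r^2/2 - 36*r + 3*sqrt(2)*r/4 - 61/2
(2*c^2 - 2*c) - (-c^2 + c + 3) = 3*c^2 - 3*c - 3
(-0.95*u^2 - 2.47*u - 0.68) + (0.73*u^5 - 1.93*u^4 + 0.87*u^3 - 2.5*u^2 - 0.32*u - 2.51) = 0.73*u^5 - 1.93*u^4 + 0.87*u^3 - 3.45*u^2 - 2.79*u - 3.19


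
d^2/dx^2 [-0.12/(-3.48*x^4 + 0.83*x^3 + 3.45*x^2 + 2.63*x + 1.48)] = ((-5.0112*x^2 + 0.5976*x + 0.828)*(-3.48*x^4 + 0.83*x^3 + 3.45*x^2 + 2.63*x + 1.48) - 0.12*(-27.84*x^3 + 4.98*x^2 + 13.8*x + 5.26)*(-13.92*x^3 + 2.49*x^2 + 6.9*x + 2.63))/(-3.48*x^4 + 0.83*x^3 + 3.45*x^2 + 2.63*x + 1.48)^3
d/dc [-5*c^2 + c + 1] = 1 - 10*c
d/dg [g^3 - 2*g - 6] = 3*g^2 - 2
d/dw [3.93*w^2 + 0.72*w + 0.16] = 7.86*w + 0.72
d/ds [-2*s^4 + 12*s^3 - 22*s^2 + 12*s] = -8*s^3 + 36*s^2 - 44*s + 12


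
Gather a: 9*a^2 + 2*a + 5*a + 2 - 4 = 9*a^2 + 7*a - 2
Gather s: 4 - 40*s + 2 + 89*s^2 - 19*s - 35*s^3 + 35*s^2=-35*s^3 + 124*s^2 - 59*s + 6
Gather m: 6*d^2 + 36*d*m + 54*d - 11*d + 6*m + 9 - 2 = 6*d^2 + 43*d + m*(36*d + 6) + 7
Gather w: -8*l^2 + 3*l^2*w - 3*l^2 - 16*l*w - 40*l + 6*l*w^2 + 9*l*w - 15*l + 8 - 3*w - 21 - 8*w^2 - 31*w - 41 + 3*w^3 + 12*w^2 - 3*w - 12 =-11*l^2 - 55*l + 3*w^3 + w^2*(6*l + 4) + w*(3*l^2 - 7*l - 37) - 66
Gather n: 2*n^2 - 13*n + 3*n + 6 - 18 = 2*n^2 - 10*n - 12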